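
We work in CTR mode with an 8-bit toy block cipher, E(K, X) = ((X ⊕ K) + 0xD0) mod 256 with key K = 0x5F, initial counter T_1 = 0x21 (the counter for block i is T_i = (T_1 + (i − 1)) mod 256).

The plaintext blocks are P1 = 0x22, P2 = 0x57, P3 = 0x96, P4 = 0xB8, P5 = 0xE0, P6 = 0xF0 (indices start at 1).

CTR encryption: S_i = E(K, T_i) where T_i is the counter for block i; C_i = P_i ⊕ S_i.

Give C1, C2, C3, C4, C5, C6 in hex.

C1 = 0x6C, C2 = 0x1A, C3 = 0xDA, C4 = 0xF3, C5 = 0xAA, C6 = 0xB9

C1: T = 0x21, S = E(K, T) = 0x4E; 0x22 ⊕ 0x4E = 0x6C.
C2: T = 0x22, S = E(K, T) = 0x4D; 0x57 ⊕ 0x4D = 0x1A.
C3: T = 0x23, S = E(K, T) = 0x4C; 0x96 ⊕ 0x4C = 0xDA.
C4: T = 0x24, S = E(K, T) = 0x4B; 0xB8 ⊕ 0x4B = 0xF3.
C5: T = 0x25, S = E(K, T) = 0x4A; 0xE0 ⊕ 0x4A = 0xAA.
C6: T = 0x26, S = E(K, T) = 0x49; 0xF0 ⊕ 0x49 = 0xB9.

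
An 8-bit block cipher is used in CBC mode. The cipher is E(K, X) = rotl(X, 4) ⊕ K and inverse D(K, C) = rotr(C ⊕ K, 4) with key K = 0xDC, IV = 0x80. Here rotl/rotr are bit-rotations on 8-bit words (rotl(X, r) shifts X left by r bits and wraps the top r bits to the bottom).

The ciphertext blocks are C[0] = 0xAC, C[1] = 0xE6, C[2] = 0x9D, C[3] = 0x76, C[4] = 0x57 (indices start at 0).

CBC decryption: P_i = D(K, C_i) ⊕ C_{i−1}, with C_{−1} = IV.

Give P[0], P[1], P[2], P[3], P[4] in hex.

P[0] = 0x87, P[1] = 0x0F, P[2] = 0xF2, P[3] = 0x37, P[4] = 0xCE

P[0]: D(K, 0xAC) = 0x07; 0x07 ⊕ 0x80 = 0x87.
P[1]: D(K, 0xE6) = 0xA3; 0xA3 ⊕ 0xAC = 0x0F.
P[2]: D(K, 0x9D) = 0x14; 0x14 ⊕ 0xE6 = 0xF2.
P[3]: D(K, 0x76) = 0xAA; 0xAA ⊕ 0x9D = 0x37.
P[4]: D(K, 0x57) = 0xB8; 0xB8 ⊕ 0x76 = 0xCE.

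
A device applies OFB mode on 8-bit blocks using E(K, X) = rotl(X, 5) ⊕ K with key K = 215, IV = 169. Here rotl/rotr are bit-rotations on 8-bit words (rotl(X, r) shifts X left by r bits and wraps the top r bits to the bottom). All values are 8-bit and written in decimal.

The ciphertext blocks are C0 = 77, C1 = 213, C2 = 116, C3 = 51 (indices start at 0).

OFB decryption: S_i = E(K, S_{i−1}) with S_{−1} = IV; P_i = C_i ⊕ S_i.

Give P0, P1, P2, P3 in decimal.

P0: S = E(K, 169) = 226; 77 ⊕ 226 = 175.
P1: S = E(K, 226) = 139; 213 ⊕ 139 = 94.
P2: S = E(K, 139) = 166; 116 ⊕ 166 = 210.
P3: S = E(K, 166) = 3; 51 ⊕ 3 = 48.

P0 = 175, P1 = 94, P2 = 210, P3 = 48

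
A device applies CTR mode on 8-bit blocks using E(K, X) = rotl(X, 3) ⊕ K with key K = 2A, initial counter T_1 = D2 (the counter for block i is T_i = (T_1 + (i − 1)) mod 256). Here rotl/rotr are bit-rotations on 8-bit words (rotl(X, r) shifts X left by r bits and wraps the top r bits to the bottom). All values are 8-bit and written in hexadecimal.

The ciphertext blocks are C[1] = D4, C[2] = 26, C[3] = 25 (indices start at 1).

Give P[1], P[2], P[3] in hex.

CTR decryption: S_i = E(K, T_i) where T_i is the counter for block i; P_i = C_i ⊕ S_i.
P[1]: T = D2, S = E(K, T) = BC; D4 ⊕ BC = 68.
P[2]: T = D3, S = E(K, T) = B4; 26 ⊕ B4 = 92.
P[3]: T = D4, S = E(K, T) = 8C; 25 ⊕ 8C = A9.

P[1] = 68, P[2] = 92, P[3] = A9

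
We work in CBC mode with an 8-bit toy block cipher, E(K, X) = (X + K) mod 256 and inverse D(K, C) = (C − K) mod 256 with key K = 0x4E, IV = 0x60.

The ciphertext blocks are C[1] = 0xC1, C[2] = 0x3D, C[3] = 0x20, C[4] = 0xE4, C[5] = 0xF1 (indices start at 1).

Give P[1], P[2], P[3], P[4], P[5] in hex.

CBC decryption: P_i = D(K, C_i) ⊕ C_{i−1}, with C_{0} = IV.
P[1]: D(K, 0xC1) = 0x73; 0x73 ⊕ 0x60 = 0x13.
P[2]: D(K, 0x3D) = 0xEF; 0xEF ⊕ 0xC1 = 0x2E.
P[3]: D(K, 0x20) = 0xD2; 0xD2 ⊕ 0x3D = 0xEF.
P[4]: D(K, 0xE4) = 0x96; 0x96 ⊕ 0x20 = 0xB6.
P[5]: D(K, 0xF1) = 0xA3; 0xA3 ⊕ 0xE4 = 0x47.

P[1] = 0x13, P[2] = 0x2E, P[3] = 0xEF, P[4] = 0xB6, P[5] = 0x47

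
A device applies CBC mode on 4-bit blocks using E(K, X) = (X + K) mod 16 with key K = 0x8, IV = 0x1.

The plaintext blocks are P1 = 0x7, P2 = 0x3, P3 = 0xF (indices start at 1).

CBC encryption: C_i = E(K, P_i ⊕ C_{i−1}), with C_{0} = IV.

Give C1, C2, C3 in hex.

C1 = 0xE, C2 = 0x5, C3 = 0x2

C1: P1 ⊕ 0x1 = 0x6; E(K, 0x6) = 0xE.
C2: P2 ⊕ 0xE = 0xD; E(K, 0xD) = 0x5.
C3: P3 ⊕ 0x5 = 0xA; E(K, 0xA) = 0x2.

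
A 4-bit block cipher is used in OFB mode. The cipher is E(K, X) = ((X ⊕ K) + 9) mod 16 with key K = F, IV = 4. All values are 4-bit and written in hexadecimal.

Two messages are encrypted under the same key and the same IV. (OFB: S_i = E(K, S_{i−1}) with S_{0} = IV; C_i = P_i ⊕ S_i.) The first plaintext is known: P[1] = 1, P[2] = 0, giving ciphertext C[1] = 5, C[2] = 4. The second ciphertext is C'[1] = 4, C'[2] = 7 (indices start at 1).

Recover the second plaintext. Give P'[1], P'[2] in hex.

P'[1] = 0, P'[2] = 3

In OFB with a reused IV, both messages share the same keystream S_i, so C_i ⊕ C'_i = P_i ⊕ P'_i and thus P'_i = P_i ⊕ C_i ⊕ C'_i.
P'[1]: 1 ⊕ 5 ⊕ 4 = 0.
P'[2]: 0 ⊕ 4 ⊕ 7 = 3.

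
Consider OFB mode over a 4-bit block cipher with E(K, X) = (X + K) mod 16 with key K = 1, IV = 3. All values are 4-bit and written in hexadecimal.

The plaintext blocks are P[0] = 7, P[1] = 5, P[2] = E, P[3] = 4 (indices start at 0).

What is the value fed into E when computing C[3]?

OFB encryption: S_i = E(K, S_{i−1}) with S_{−1} = IV; C_i = P_i ⊕ S_i.
C[0]: S = E(K, 3) = 4; 7 ⊕ 4 = 3.
C[1]: S = E(K, 4) = 5; 5 ⊕ 5 = 0.
C[2]: S = E(K, 5) = 6; E ⊕ 6 = 8.
C[3]: S = E(K, 6) = 7; 4 ⊕ 7 = 3.
So the input to E for block [3] is 6.

6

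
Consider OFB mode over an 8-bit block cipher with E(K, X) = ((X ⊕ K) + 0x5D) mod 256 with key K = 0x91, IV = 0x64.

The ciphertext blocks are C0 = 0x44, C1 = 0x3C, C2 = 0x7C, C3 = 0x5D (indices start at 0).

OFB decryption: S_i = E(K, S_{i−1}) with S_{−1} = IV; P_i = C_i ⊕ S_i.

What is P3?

P3 = 0xA1

P0: S = E(K, 0x64) = 0x52; 0x44 ⊕ 0x52 = 0x16.
P1: S = E(K, 0x52) = 0x20; 0x3C ⊕ 0x20 = 0x1C.
P2: S = E(K, 0x20) = 0x0E; 0x7C ⊕ 0x0E = 0x72.
P3: S = E(K, 0x0E) = 0xFC; 0x5D ⊕ 0xFC = 0xA1.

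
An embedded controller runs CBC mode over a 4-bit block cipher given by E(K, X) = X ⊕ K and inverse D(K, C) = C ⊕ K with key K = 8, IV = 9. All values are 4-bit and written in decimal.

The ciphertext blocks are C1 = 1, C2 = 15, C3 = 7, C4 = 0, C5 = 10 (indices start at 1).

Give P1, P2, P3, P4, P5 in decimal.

CBC decryption: P_i = D(K, C_i) ⊕ C_{i−1}, with C_{0} = IV.
P1: D(K, 1) = 9; 9 ⊕ 9 = 0.
P2: D(K, 15) = 7; 7 ⊕ 1 = 6.
P3: D(K, 7) = 15; 15 ⊕ 15 = 0.
P4: D(K, 0) = 8; 8 ⊕ 7 = 15.
P5: D(K, 10) = 2; 2 ⊕ 0 = 2.

P1 = 0, P2 = 6, P3 = 0, P4 = 15, P5 = 2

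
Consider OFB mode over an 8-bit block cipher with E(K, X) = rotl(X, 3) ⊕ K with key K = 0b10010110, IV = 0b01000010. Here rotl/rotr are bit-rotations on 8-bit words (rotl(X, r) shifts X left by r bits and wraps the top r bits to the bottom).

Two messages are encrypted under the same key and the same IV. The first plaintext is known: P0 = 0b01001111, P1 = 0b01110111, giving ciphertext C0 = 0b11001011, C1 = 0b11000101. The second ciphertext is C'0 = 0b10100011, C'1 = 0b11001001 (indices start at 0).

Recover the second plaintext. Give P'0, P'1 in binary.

P'0 = 0b00100111, P'1 = 0b01111011

In OFB with a reused IV, both messages share the same keystream S_i, so C_i ⊕ C'_i = P_i ⊕ P'_i and thus P'_i = P_i ⊕ C_i ⊕ C'_i.
P'0: 0b01001111 ⊕ 0b11001011 ⊕ 0b10100011 = 0b00100111.
P'1: 0b01110111 ⊕ 0b11000101 ⊕ 0b11001001 = 0b01111011.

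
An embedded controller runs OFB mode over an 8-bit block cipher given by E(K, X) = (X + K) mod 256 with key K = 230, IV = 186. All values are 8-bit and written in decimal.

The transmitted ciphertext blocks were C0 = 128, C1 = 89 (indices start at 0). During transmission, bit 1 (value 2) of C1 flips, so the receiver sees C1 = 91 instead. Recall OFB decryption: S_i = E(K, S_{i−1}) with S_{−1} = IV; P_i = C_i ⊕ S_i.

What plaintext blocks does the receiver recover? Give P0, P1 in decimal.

Only C1 changed, to 91. In OFB, a change in C_i flips the same bit in P_i only; the keystream is unaffected. Decrypting the received ciphertext:
P0: S = E(K, 186) = 160; 128 ⊕ 160 = 32.
P1: S = E(K, 160) = 134; 91 ⊕ 134 = 221.
Blocks that differ from the original plaintext: P1.

P0 = 32, P1 = 221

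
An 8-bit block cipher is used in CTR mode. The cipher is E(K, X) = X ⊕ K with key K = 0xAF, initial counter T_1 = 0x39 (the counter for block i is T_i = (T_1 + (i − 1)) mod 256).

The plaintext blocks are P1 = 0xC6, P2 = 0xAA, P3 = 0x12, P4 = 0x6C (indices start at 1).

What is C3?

CTR encryption: S_i = E(K, T_i) where T_i is the counter for block i; C_i = P_i ⊕ S_i.
C1: T = 0x39, S = E(K, T) = 0x96; 0xC6 ⊕ 0x96 = 0x50.
C2: T = 0x3A, S = E(K, T) = 0x95; 0xAA ⊕ 0x95 = 0x3F.
C3: T = 0x3B, S = E(K, T) = 0x94; 0x12 ⊕ 0x94 = 0x86.

C3 = 0x86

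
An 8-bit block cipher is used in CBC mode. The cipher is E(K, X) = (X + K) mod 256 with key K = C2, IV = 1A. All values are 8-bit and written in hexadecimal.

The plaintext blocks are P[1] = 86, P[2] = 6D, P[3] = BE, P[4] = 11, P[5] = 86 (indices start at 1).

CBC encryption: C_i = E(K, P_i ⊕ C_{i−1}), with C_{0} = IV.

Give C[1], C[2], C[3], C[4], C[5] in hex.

C[1]: P[1] ⊕ 1A = 9C; E(K, 9C) = 5E.
C[2]: P[2] ⊕ 5E = 33; E(K, 33) = F5.
C[3]: P[3] ⊕ F5 = 4B; E(K, 4B) = 0D.
C[4]: P[4] ⊕ 0D = 1C; E(K, 1C) = DE.
C[5]: P[5] ⊕ DE = 58; E(K, 58) = 1A.

C[1] = 5E, C[2] = F5, C[3] = 0D, C[4] = DE, C[5] = 1A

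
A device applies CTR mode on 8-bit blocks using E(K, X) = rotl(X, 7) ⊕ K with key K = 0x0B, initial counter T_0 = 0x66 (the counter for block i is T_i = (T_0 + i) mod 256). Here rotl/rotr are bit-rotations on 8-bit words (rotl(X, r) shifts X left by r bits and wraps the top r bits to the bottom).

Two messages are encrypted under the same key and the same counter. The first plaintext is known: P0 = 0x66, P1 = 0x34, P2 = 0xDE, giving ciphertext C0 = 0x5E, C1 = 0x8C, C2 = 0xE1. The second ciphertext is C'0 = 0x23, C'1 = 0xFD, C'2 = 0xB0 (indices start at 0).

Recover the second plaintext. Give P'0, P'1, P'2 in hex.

P'0 = 0x1B, P'1 = 0x45, P'2 = 0x8F

In CTR with a reused counter, both messages share the same keystream S_i, so C_i ⊕ C'_i = P_i ⊕ P'_i and thus P'_i = P_i ⊕ C_i ⊕ C'_i.
P'0: 0x66 ⊕ 0x5E ⊕ 0x23 = 0x1B.
P'1: 0x34 ⊕ 0x8C ⊕ 0xFD = 0x45.
P'2: 0xDE ⊕ 0xE1 ⊕ 0xB0 = 0x8F.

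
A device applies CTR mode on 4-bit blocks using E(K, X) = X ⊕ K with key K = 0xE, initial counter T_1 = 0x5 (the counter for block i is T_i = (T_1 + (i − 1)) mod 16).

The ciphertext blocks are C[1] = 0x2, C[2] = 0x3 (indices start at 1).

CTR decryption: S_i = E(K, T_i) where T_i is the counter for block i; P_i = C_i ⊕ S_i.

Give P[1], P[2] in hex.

P[1] = 0x9, P[2] = 0xB

P[1]: T = 0x5, S = E(K, T) = 0xB; 0x2 ⊕ 0xB = 0x9.
P[2]: T = 0x6, S = E(K, T) = 0x8; 0x3 ⊕ 0x8 = 0xB.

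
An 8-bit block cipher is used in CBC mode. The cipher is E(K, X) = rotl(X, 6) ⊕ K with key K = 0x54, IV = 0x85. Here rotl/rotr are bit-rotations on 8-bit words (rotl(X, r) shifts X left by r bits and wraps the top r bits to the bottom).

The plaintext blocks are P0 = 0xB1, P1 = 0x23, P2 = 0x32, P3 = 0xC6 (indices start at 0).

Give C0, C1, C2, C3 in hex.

C0 = 0x59, C1 = 0xCA, C2 = 0x6A, C3 = 0x7F

CBC encryption: C_i = E(K, P_i ⊕ C_{i−1}), with C_{−1} = IV.
C0: P0 ⊕ 0x85 = 0x34; E(K, 0x34) = 0x59.
C1: P1 ⊕ 0x59 = 0x7A; E(K, 0x7A) = 0xCA.
C2: P2 ⊕ 0xCA = 0xF8; E(K, 0xF8) = 0x6A.
C3: P3 ⊕ 0x6A = 0xAC; E(K, 0xAC) = 0x7F.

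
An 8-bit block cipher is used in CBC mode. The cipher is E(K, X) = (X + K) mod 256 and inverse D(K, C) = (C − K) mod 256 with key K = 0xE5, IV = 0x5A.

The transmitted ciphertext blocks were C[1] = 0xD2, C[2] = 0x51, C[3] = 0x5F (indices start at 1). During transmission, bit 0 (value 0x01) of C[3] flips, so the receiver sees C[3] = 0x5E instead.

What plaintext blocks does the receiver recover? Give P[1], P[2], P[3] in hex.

CBC decryption: P_i = D(K, C_i) ⊕ C_{i−1}, with C_{0} = IV.
Only C[3] changed, to 0x5E. In CBC, a change in C_i garbles P_i and flips the same bit in P_{i+1}. Decrypting the received ciphertext:
P[1]: D(K, 0xD2) = 0xED; 0xED ⊕ 0x5A = 0xB7.
P[2]: D(K, 0x51) = 0x6C; 0x6C ⊕ 0xD2 = 0xBE.
P[3]: D(K, 0x5E) = 0x79; 0x79 ⊕ 0x51 = 0x28.
Blocks that differ from the original plaintext: P[3].

P[1] = 0xB7, P[2] = 0xBE, P[3] = 0x28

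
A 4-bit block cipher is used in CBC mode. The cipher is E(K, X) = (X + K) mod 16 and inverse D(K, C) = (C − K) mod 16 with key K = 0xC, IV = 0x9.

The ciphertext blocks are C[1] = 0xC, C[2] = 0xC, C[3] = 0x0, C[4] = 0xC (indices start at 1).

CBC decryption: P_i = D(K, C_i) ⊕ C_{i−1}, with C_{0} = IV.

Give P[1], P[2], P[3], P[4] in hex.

P[1]: D(K, 0xC) = 0x0; 0x0 ⊕ 0x9 = 0x9.
P[2]: D(K, 0xC) = 0x0; 0x0 ⊕ 0xC = 0xC.
P[3]: D(K, 0x0) = 0x4; 0x4 ⊕ 0xC = 0x8.
P[4]: D(K, 0xC) = 0x0; 0x0 ⊕ 0x0 = 0x0.

P[1] = 0x9, P[2] = 0xC, P[3] = 0x8, P[4] = 0x0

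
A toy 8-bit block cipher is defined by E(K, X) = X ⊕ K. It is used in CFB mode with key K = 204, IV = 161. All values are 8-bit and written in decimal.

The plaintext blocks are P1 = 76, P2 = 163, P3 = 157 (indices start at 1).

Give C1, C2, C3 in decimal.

CFB encryption: C_i = P_i ⊕ E(K, C_{i−1}), with C_{0} = IV.
C1: E(K, 161) = 109; 76 ⊕ 109 = 33.
C2: E(K, 33) = 237; 163 ⊕ 237 = 78.
C3: E(K, 78) = 130; 157 ⊕ 130 = 31.

C1 = 33, C2 = 78, C3 = 31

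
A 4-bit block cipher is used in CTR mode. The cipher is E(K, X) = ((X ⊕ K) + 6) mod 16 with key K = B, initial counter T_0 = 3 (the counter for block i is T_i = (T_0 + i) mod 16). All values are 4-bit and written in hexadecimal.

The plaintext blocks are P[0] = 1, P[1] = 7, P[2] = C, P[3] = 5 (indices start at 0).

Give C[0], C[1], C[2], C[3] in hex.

CTR encryption: S_i = E(K, T_i) where T_i is the counter for block i; C_i = P_i ⊕ S_i.
C[0]: T = 3, S = E(K, T) = E; 1 ⊕ E = F.
C[1]: T = 4, S = E(K, T) = 5; 7 ⊕ 5 = 2.
C[2]: T = 5, S = E(K, T) = 4; C ⊕ 4 = 8.
C[3]: T = 6, S = E(K, T) = 3; 5 ⊕ 3 = 6.

C[0] = F, C[1] = 2, C[2] = 8, C[3] = 6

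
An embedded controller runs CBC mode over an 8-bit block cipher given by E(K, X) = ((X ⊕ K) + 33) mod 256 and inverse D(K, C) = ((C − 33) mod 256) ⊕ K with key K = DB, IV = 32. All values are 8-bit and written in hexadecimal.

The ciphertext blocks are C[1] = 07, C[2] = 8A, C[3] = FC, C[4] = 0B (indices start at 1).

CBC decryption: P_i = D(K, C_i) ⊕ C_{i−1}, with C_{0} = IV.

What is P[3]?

P[3]: D(K, FC) = 12; 12 ⊕ 8A = 98.

P[3] = 98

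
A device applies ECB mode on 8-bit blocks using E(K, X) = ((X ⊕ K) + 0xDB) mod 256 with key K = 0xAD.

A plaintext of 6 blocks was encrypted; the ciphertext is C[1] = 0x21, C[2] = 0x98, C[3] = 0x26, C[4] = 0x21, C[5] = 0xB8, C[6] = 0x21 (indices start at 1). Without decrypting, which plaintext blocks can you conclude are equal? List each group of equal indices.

P[1] = P[4] = P[6]

ECB encrypts each block independently with the same key, so equal ciphertext blocks imply equal plaintext blocks.
C[1] = C[4] = C[6] = 0x21, so P[1] = P[4] = P[6].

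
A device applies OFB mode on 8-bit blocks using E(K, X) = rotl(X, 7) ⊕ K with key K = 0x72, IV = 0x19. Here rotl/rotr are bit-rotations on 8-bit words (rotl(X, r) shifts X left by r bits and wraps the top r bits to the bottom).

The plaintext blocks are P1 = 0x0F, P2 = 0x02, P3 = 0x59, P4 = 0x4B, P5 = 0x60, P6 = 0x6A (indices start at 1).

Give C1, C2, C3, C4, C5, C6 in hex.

OFB encryption: S_i = E(K, S_{i−1}) with S_{0} = IV; C_i = P_i ⊕ S_i.
C1: S = E(K, 0x19) = 0xFE; 0x0F ⊕ 0xFE = 0xF1.
C2: S = E(K, 0xFE) = 0x0D; 0x02 ⊕ 0x0D = 0x0F.
C3: S = E(K, 0x0D) = 0xF4; 0x59 ⊕ 0xF4 = 0xAD.
C4: S = E(K, 0xF4) = 0x08; 0x4B ⊕ 0x08 = 0x43.
C5: S = E(K, 0x08) = 0x76; 0x60 ⊕ 0x76 = 0x16.
C6: S = E(K, 0x76) = 0x49; 0x6A ⊕ 0x49 = 0x23.

C1 = 0xF1, C2 = 0x0F, C3 = 0xAD, C4 = 0x43, C5 = 0x16, C6 = 0x23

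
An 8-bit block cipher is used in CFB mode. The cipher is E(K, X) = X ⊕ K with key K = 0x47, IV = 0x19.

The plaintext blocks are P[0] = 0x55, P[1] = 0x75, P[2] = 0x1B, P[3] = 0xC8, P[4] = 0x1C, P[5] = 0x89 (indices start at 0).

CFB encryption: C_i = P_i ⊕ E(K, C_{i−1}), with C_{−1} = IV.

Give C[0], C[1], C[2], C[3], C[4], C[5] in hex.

C[0]: E(K, 0x19) = 0x5E; 0x55 ⊕ 0x5E = 0x0B.
C[1]: E(K, 0x0B) = 0x4C; 0x75 ⊕ 0x4C = 0x39.
C[2]: E(K, 0x39) = 0x7E; 0x1B ⊕ 0x7E = 0x65.
C[3]: E(K, 0x65) = 0x22; 0xC8 ⊕ 0x22 = 0xEA.
C[4]: E(K, 0xEA) = 0xAD; 0x1C ⊕ 0xAD = 0xB1.
C[5]: E(K, 0xB1) = 0xF6; 0x89 ⊕ 0xF6 = 0x7F.

C[0] = 0x0B, C[1] = 0x39, C[2] = 0x65, C[3] = 0xEA, C[4] = 0xB1, C[5] = 0x7F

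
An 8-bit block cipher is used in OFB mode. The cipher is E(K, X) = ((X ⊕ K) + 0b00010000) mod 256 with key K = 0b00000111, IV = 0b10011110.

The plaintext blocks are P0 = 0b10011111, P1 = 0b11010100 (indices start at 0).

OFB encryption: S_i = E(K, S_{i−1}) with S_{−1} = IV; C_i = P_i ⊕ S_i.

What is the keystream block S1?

C0: S = E(K, 0b10011110) = 0b10101001; 0b10011111 ⊕ 0b10101001 = 0b00110110.
C1: S = E(K, 0b10101001) = 0b10111110; 0b11010100 ⊕ 0b10111110 = 0b01101010.
So S1 = 0b10111110.

0b10111110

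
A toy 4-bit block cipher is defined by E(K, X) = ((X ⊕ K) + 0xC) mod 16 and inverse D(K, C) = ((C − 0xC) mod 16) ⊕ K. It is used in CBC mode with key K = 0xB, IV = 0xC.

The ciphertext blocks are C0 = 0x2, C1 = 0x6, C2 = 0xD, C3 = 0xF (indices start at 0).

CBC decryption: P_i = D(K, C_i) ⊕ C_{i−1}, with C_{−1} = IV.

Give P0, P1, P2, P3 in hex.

P0 = 0x1, P1 = 0x3, P2 = 0xC, P3 = 0x5

P0: D(K, 0x2) = 0xD; 0xD ⊕ 0xC = 0x1.
P1: D(K, 0x6) = 0x1; 0x1 ⊕ 0x2 = 0x3.
P2: D(K, 0xD) = 0xA; 0xA ⊕ 0x6 = 0xC.
P3: D(K, 0xF) = 0x8; 0x8 ⊕ 0xD = 0x5.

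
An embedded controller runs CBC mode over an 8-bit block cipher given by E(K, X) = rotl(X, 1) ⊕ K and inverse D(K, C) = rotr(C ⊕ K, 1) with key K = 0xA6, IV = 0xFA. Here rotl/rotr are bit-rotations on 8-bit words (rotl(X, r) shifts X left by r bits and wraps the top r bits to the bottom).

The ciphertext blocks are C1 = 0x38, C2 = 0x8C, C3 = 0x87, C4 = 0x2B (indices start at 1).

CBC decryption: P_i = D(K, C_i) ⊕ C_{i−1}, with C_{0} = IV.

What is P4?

P4: D(K, 0x2B) = 0xC6; 0xC6 ⊕ 0x87 = 0x41.

P4 = 0x41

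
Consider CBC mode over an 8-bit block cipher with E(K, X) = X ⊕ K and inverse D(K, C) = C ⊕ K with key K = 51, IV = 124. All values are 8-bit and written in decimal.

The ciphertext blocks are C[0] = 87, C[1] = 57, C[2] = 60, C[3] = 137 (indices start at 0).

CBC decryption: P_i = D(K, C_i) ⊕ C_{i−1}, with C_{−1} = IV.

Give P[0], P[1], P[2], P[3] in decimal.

P[0] = 24, P[1] = 93, P[2] = 54, P[3] = 134

P[0]: D(K, 87) = 100; 100 ⊕ 124 = 24.
P[1]: D(K, 57) = 10; 10 ⊕ 87 = 93.
P[2]: D(K, 60) = 15; 15 ⊕ 57 = 54.
P[3]: D(K, 137) = 186; 186 ⊕ 60 = 134.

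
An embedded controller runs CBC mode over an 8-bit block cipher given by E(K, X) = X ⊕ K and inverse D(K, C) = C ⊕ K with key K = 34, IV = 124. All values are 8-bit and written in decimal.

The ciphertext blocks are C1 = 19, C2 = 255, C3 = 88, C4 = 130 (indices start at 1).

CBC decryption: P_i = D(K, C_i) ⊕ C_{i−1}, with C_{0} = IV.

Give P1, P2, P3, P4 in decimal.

P1 = 77, P2 = 206, P3 = 133, P4 = 248

P1: D(K, 19) = 49; 49 ⊕ 124 = 77.
P2: D(K, 255) = 221; 221 ⊕ 19 = 206.
P3: D(K, 88) = 122; 122 ⊕ 255 = 133.
P4: D(K, 130) = 160; 160 ⊕ 88 = 248.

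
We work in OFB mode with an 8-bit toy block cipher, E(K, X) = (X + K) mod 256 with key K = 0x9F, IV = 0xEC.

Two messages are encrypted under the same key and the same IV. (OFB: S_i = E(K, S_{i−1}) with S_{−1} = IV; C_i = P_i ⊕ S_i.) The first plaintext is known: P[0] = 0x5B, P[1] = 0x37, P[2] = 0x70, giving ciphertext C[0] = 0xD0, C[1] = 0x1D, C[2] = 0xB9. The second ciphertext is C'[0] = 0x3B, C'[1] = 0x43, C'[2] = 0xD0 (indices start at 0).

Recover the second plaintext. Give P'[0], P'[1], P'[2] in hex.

In OFB with a reused IV, both messages share the same keystream S_i, so C_i ⊕ C'_i = P_i ⊕ P'_i and thus P'_i = P_i ⊕ C_i ⊕ C'_i.
P'[0]: 0x5B ⊕ 0xD0 ⊕ 0x3B = 0xB0.
P'[1]: 0x37 ⊕ 0x1D ⊕ 0x43 = 0x69.
P'[2]: 0x70 ⊕ 0xB9 ⊕ 0xD0 = 0x19.

P'[0] = 0xB0, P'[1] = 0x69, P'[2] = 0x19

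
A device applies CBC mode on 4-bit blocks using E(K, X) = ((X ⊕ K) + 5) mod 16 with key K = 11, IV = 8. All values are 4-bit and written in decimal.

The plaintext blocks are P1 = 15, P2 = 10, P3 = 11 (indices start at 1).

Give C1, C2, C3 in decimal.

C1 = 1, C2 = 5, C3 = 10

CBC encryption: C_i = E(K, P_i ⊕ C_{i−1}), with C_{0} = IV.
C1: P1 ⊕ 8 = 7; E(K, 7) = 1.
C2: P2 ⊕ 1 = 11; E(K, 11) = 5.
C3: P3 ⊕ 5 = 14; E(K, 14) = 10.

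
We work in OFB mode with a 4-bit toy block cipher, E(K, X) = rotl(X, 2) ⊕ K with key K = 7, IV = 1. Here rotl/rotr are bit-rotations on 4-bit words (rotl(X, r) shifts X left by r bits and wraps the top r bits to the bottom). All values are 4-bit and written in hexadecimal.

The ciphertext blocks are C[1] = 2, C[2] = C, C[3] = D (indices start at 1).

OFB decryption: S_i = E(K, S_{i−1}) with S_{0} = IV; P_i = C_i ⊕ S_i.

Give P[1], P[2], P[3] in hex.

P[1]: S = E(K, 1) = 3; 2 ⊕ 3 = 1.
P[2]: S = E(K, 3) = B; C ⊕ B = 7.
P[3]: S = E(K, B) = 9; D ⊕ 9 = 4.

P[1] = 1, P[2] = 7, P[3] = 4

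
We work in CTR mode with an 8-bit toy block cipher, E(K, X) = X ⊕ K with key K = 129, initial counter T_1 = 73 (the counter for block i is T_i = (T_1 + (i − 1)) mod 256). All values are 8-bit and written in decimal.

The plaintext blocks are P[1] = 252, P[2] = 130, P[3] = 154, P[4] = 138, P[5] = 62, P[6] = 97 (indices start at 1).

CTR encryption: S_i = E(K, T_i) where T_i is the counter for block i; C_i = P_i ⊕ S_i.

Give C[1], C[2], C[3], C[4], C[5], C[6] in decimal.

C[1] = 52, C[2] = 73, C[3] = 80, C[4] = 71, C[5] = 242, C[6] = 174

C[1]: T = 73, S = E(K, T) = 200; 252 ⊕ 200 = 52.
C[2]: T = 74, S = E(K, T) = 203; 130 ⊕ 203 = 73.
C[3]: T = 75, S = E(K, T) = 202; 154 ⊕ 202 = 80.
C[4]: T = 76, S = E(K, T) = 205; 138 ⊕ 205 = 71.
C[5]: T = 77, S = E(K, T) = 204; 62 ⊕ 204 = 242.
C[6]: T = 78, S = E(K, T) = 207; 97 ⊕ 207 = 174.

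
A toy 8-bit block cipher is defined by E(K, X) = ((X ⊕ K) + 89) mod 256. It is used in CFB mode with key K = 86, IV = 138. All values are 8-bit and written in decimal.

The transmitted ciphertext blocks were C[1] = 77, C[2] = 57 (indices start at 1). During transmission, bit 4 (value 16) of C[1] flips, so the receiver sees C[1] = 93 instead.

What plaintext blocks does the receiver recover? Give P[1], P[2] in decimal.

CFB decryption: P_i = C_i ⊕ E(K, C_{i−1}), with C_{0} = IV.
Only C[1] changed, to 93. In CFB, a change in C_i flips the same bit in P_i and garbles P_{i+1}. Decrypting the received ciphertext:
P[1]: E(K, 138) = 53; 93 ⊕ 53 = 104.
P[2]: E(K, 93) = 100; 57 ⊕ 100 = 93.
Blocks that differ from the original plaintext: P[1], P[2].

P[1] = 104, P[2] = 93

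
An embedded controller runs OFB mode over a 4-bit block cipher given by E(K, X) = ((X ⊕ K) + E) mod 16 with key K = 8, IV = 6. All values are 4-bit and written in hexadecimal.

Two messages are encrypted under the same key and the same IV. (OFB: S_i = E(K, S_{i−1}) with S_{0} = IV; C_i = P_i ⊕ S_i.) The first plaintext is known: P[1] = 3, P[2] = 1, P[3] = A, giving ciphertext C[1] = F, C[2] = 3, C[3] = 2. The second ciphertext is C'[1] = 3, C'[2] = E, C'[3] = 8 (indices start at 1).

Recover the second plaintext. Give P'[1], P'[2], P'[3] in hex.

In OFB with a reused IV, both messages share the same keystream S_i, so C_i ⊕ C'_i = P_i ⊕ P'_i and thus P'_i = P_i ⊕ C_i ⊕ C'_i.
P'[1]: 3 ⊕ F ⊕ 3 = F.
P'[2]: 1 ⊕ 3 ⊕ E = C.
P'[3]: A ⊕ 2 ⊕ 8 = 0.

P'[1] = F, P'[2] = C, P'[3] = 0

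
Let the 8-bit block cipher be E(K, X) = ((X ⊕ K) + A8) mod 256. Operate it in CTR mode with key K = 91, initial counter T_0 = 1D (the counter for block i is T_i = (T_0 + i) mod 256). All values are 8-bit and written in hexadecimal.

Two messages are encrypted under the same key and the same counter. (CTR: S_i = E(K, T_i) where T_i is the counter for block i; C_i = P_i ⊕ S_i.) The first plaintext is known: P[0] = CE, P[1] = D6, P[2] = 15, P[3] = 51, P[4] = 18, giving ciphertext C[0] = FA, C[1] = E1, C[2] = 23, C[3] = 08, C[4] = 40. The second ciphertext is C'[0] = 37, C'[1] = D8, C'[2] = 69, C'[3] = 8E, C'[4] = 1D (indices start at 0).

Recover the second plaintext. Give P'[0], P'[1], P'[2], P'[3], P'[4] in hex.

P'[0] = 03, P'[1] = EF, P'[2] = 5F, P'[3] = D7, P'[4] = 45

In CTR with a reused counter, both messages share the same keystream S_i, so C_i ⊕ C'_i = P_i ⊕ P'_i and thus P'_i = P_i ⊕ C_i ⊕ C'_i.
P'[0]: CE ⊕ FA ⊕ 37 = 03.
P'[1]: D6 ⊕ E1 ⊕ D8 = EF.
P'[2]: 15 ⊕ 23 ⊕ 69 = 5F.
P'[3]: 51 ⊕ 08 ⊕ 8E = D7.
P'[4]: 18 ⊕ 40 ⊕ 1D = 45.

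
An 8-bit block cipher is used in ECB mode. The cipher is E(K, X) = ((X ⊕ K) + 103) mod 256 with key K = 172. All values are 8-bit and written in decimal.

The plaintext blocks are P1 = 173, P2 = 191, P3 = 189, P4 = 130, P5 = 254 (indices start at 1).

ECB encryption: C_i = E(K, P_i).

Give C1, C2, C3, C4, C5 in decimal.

C1: E(K, 173) = 104.
C2: E(K, 191) = 122.
C3: E(K, 189) = 120.
C4: E(K, 130) = 149.
C5: E(K, 254) = 185.

C1 = 104, C2 = 122, C3 = 120, C4 = 149, C5 = 185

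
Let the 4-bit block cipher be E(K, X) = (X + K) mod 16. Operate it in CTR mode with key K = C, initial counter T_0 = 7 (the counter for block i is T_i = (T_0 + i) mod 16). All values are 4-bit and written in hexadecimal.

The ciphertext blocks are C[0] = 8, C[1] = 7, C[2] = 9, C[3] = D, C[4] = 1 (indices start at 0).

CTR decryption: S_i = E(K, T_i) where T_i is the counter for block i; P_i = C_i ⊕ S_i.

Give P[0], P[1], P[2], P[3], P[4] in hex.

P[0] = B, P[1] = 3, P[2] = C, P[3] = B, P[4] = 6

P[0]: T = 7, S = E(K, T) = 3; 8 ⊕ 3 = B.
P[1]: T = 8, S = E(K, T) = 4; 7 ⊕ 4 = 3.
P[2]: T = 9, S = E(K, T) = 5; 9 ⊕ 5 = C.
P[3]: T = A, S = E(K, T) = 6; D ⊕ 6 = B.
P[4]: T = B, S = E(K, T) = 7; 1 ⊕ 7 = 6.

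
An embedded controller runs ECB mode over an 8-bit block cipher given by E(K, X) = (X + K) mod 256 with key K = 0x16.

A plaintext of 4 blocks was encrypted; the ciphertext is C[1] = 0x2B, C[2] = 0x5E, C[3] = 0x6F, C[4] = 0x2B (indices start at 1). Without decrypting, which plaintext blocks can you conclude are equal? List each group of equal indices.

ECB encrypts each block independently with the same key, so equal ciphertext blocks imply equal plaintext blocks.
C[1] = C[4] = 0x2B, so P[1] = P[4].

P[1] = P[4]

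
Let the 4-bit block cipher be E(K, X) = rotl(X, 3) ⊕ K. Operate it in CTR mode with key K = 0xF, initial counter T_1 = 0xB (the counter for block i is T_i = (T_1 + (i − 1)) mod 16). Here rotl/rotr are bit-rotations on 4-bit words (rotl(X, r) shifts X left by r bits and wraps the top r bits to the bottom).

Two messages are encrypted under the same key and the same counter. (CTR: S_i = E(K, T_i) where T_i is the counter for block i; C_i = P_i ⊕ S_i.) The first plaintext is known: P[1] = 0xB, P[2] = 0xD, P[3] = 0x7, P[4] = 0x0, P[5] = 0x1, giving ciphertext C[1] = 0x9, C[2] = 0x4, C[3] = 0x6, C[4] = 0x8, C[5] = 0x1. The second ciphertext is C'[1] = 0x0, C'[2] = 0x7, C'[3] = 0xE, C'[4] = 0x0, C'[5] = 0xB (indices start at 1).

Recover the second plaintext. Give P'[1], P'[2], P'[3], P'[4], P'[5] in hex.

In CTR with a reused counter, both messages share the same keystream S_i, so C_i ⊕ C'_i = P_i ⊕ P'_i and thus P'_i = P_i ⊕ C_i ⊕ C'_i.
P'[1]: 0xB ⊕ 0x9 ⊕ 0x0 = 0x2.
P'[2]: 0xD ⊕ 0x4 ⊕ 0x7 = 0xE.
P'[3]: 0x7 ⊕ 0x6 ⊕ 0xE = 0xF.
P'[4]: 0x0 ⊕ 0x8 ⊕ 0x0 = 0x8.
P'[5]: 0x1 ⊕ 0x1 ⊕ 0xB = 0xB.

P'[1] = 0x2, P'[2] = 0xE, P'[3] = 0xF, P'[4] = 0x8, P'[5] = 0xB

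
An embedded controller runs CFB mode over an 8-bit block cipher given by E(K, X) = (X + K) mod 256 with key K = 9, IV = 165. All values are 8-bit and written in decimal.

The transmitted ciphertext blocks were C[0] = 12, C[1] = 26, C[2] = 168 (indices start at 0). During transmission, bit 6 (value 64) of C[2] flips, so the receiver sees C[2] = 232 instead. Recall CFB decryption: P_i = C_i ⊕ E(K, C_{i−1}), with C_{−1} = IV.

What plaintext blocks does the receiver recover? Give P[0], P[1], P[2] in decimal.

P[0] = 162, P[1] = 15, P[2] = 203

Only C[2] changed, to 232. In CFB, a change in C_i flips the same bit in P_i and garbles P_{i+1}. Decrypting the received ciphertext:
P[0]: E(K, 165) = 174; 12 ⊕ 174 = 162.
P[1]: E(K, 12) = 21; 26 ⊕ 21 = 15.
P[2]: E(K, 26) = 35; 232 ⊕ 35 = 203.
Blocks that differ from the original plaintext: P[2].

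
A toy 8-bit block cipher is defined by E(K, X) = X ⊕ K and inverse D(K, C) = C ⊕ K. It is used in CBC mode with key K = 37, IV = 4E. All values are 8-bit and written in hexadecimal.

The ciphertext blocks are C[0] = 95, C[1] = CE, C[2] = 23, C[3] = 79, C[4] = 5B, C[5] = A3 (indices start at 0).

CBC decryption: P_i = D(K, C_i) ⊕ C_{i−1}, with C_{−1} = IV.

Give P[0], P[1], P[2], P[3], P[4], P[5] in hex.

P[0]: D(K, 95) = A2; A2 ⊕ 4E = EC.
P[1]: D(K, CE) = F9; F9 ⊕ 95 = 6C.
P[2]: D(K, 23) = 14; 14 ⊕ CE = DA.
P[3]: D(K, 79) = 4E; 4E ⊕ 23 = 6D.
P[4]: D(K, 5B) = 6C; 6C ⊕ 79 = 15.
P[5]: D(K, A3) = 94; 94 ⊕ 5B = CF.

P[0] = EC, P[1] = 6C, P[2] = DA, P[3] = 6D, P[4] = 15, P[5] = CF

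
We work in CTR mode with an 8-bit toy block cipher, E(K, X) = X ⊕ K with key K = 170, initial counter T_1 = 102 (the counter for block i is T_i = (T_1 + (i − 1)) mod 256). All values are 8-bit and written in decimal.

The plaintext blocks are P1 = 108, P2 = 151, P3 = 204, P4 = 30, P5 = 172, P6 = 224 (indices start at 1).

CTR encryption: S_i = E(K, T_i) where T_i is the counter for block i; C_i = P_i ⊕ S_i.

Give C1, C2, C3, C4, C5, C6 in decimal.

C1: T = 102, S = E(K, T) = 204; 108 ⊕ 204 = 160.
C2: T = 103, S = E(K, T) = 205; 151 ⊕ 205 = 90.
C3: T = 104, S = E(K, T) = 194; 204 ⊕ 194 = 14.
C4: T = 105, S = E(K, T) = 195; 30 ⊕ 195 = 221.
C5: T = 106, S = E(K, T) = 192; 172 ⊕ 192 = 108.
C6: T = 107, S = E(K, T) = 193; 224 ⊕ 193 = 33.

C1 = 160, C2 = 90, C3 = 14, C4 = 221, C5 = 108, C6 = 33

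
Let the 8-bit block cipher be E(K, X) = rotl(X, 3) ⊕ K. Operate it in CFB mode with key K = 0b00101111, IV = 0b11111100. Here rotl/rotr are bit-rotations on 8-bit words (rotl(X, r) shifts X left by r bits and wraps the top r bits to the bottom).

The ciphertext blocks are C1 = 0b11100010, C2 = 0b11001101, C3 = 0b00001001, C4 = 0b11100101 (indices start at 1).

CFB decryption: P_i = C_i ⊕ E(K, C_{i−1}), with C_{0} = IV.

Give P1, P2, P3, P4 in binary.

P1: E(K, 0b11111100) = 0b11001000; 0b11100010 ⊕ 0b11001000 = 0b00101010.
P2: E(K, 0b11100010) = 0b00111000; 0b11001101 ⊕ 0b00111000 = 0b11110101.
P3: E(K, 0b11001101) = 0b01000001; 0b00001001 ⊕ 0b01000001 = 0b01001000.
P4: E(K, 0b00001001) = 0b01100111; 0b11100101 ⊕ 0b01100111 = 0b10000010.

P1 = 0b00101010, P2 = 0b11110101, P3 = 0b01001000, P4 = 0b10000010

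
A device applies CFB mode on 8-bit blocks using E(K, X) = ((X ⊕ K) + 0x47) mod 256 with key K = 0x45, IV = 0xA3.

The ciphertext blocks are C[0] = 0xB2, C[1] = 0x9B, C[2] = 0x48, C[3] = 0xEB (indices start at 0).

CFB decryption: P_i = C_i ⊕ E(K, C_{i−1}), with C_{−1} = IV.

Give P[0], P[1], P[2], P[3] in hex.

P[0]: E(K, 0xA3) = 0x2D; 0xB2 ⊕ 0x2D = 0x9F.
P[1]: E(K, 0xB2) = 0x3E; 0x9B ⊕ 0x3E = 0xA5.
P[2]: E(K, 0x9B) = 0x25; 0x48 ⊕ 0x25 = 0x6D.
P[3]: E(K, 0x48) = 0x54; 0xEB ⊕ 0x54 = 0xBF.

P[0] = 0x9F, P[1] = 0xA5, P[2] = 0x6D, P[3] = 0xBF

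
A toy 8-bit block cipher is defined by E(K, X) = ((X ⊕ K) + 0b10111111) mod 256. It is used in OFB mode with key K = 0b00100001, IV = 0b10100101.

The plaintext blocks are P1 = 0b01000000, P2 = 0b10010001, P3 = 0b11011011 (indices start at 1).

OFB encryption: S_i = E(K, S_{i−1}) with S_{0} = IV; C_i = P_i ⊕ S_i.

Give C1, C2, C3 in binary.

C1 = 0b00000011, C2 = 0b10110000, C3 = 0b01100100

C1: S = E(K, 0b10100101) = 0b01000011; 0b01000000 ⊕ 0b01000011 = 0b00000011.
C2: S = E(K, 0b01000011) = 0b00100001; 0b10010001 ⊕ 0b00100001 = 0b10110000.
C3: S = E(K, 0b00100001) = 0b10111111; 0b11011011 ⊕ 0b10111111 = 0b01100100.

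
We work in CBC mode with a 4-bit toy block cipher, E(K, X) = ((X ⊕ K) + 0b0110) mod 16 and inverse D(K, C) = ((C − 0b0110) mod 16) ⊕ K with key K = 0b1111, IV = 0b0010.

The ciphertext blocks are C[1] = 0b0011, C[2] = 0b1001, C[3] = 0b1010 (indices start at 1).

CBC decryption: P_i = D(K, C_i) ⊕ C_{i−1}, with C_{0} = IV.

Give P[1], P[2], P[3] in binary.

P[1] = 0b0000, P[2] = 0b1111, P[3] = 0b0010

P[1]: D(K, 0b0011) = 0b0010; 0b0010 ⊕ 0b0010 = 0b0000.
P[2]: D(K, 0b1001) = 0b1100; 0b1100 ⊕ 0b0011 = 0b1111.
P[3]: D(K, 0b1010) = 0b1011; 0b1011 ⊕ 0b1001 = 0b0010.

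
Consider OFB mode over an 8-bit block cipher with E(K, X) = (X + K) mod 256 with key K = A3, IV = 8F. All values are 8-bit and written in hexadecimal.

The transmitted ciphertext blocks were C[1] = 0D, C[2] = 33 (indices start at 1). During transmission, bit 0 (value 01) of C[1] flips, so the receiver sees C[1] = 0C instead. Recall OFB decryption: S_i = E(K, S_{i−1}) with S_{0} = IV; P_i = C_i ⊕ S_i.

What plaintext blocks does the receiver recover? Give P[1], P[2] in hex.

Only C[1] changed, to 0C. In OFB, a change in C_i flips the same bit in P_i only; the keystream is unaffected. Decrypting the received ciphertext:
P[1]: S = E(K, 8F) = 32; 0C ⊕ 32 = 3E.
P[2]: S = E(K, 32) = D5; 33 ⊕ D5 = E6.
Blocks that differ from the original plaintext: P[1].

P[1] = 3E, P[2] = E6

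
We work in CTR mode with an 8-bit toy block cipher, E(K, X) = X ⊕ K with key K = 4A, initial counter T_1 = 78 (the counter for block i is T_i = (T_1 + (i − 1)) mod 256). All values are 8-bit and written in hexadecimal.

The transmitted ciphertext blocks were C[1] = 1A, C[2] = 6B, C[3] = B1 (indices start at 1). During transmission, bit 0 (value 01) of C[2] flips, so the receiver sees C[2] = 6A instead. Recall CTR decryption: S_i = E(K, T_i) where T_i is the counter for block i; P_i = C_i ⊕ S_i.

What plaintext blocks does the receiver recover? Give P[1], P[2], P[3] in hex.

Only C[2] changed, to 6A. In CTR, a change in C_i flips the same bit in P_i only; the keystream is unaffected. Decrypting the received ciphertext:
P[1]: T = 78, S = E(K, T) = 32; 1A ⊕ 32 = 28.
P[2]: T = 79, S = E(K, T) = 33; 6A ⊕ 33 = 59.
P[3]: T = 7A, S = E(K, T) = 30; B1 ⊕ 30 = 81.
Blocks that differ from the original plaintext: P[2].

P[1] = 28, P[2] = 59, P[3] = 81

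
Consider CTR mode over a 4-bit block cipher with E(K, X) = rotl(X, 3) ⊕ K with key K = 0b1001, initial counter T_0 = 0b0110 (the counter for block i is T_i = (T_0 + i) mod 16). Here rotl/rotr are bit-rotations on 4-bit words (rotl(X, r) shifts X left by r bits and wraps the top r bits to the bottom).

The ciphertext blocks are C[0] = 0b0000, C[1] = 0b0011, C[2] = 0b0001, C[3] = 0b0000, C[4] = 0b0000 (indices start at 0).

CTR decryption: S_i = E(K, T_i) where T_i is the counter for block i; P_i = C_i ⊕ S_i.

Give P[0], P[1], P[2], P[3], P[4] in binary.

P[0]: T = 0b0110, S = E(K, T) = 0b1010; 0b0000 ⊕ 0b1010 = 0b1010.
P[1]: T = 0b0111, S = E(K, T) = 0b0010; 0b0011 ⊕ 0b0010 = 0b0001.
P[2]: T = 0b1000, S = E(K, T) = 0b1101; 0b0001 ⊕ 0b1101 = 0b1100.
P[3]: T = 0b1001, S = E(K, T) = 0b0101; 0b0000 ⊕ 0b0101 = 0b0101.
P[4]: T = 0b1010, S = E(K, T) = 0b1100; 0b0000 ⊕ 0b1100 = 0b1100.

P[0] = 0b1010, P[1] = 0b0001, P[2] = 0b1100, P[3] = 0b0101, P[4] = 0b1100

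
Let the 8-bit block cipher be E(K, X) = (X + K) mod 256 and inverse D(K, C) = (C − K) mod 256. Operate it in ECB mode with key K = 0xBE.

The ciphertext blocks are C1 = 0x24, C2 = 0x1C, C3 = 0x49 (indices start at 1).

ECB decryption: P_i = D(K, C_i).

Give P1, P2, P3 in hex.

P1 = 0x66, P2 = 0x5E, P3 = 0x8B

P1: D(K, 0x24) = 0x66.
P2: D(K, 0x1C) = 0x5E.
P3: D(K, 0x49) = 0x8B.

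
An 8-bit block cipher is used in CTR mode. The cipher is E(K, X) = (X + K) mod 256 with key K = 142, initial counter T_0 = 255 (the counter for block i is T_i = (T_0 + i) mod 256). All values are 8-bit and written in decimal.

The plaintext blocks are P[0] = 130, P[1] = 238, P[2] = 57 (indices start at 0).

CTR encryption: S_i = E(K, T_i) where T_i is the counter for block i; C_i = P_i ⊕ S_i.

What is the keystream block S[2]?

143

C[0]: T = 255, S = E(K, T) = 141; 130 ⊕ 141 = 15.
C[1]: T = 0, S = E(K, T) = 142; 238 ⊕ 142 = 96.
C[2]: T = 1, S = E(K, T) = 143; 57 ⊕ 143 = 182.
So S[2] = 143.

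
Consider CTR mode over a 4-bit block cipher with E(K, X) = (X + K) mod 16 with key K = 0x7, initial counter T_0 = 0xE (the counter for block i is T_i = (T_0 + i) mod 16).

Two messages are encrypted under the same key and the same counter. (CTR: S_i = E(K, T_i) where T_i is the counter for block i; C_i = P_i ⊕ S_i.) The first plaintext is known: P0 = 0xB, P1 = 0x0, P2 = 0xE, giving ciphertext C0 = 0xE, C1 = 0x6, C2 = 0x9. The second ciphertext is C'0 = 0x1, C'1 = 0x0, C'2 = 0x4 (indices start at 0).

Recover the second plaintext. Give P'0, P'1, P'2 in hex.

In CTR with a reused counter, both messages share the same keystream S_i, so C_i ⊕ C'_i = P_i ⊕ P'_i and thus P'_i = P_i ⊕ C_i ⊕ C'_i.
P'0: 0xB ⊕ 0xE ⊕ 0x1 = 0x4.
P'1: 0x0 ⊕ 0x6 ⊕ 0x0 = 0x6.
P'2: 0xE ⊕ 0x9 ⊕ 0x4 = 0x3.

P'0 = 0x4, P'1 = 0x6, P'2 = 0x3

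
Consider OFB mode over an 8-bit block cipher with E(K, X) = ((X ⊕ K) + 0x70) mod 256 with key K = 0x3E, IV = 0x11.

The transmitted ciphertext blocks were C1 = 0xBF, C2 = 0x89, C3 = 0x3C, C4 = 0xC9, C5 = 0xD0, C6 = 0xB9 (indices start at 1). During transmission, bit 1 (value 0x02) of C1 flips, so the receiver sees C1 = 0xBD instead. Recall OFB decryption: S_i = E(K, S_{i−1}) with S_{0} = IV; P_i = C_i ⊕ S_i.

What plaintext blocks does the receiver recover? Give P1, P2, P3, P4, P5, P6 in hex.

Only C1 changed, to 0xBD. In OFB, a change in C_i flips the same bit in P_i only; the keystream is unaffected. Decrypting the received ciphertext:
P1: S = E(K, 0x11) = 0x9F; 0xBD ⊕ 0x9F = 0x22.
P2: S = E(K, 0x9F) = 0x11; 0x89 ⊕ 0x11 = 0x98.
P3: S = E(K, 0x11) = 0x9F; 0x3C ⊕ 0x9F = 0xA3.
P4: S = E(K, 0x9F) = 0x11; 0xC9 ⊕ 0x11 = 0xD8.
P5: S = E(K, 0x11) = 0x9F; 0xD0 ⊕ 0x9F = 0x4F.
P6: S = E(K, 0x9F) = 0x11; 0xB9 ⊕ 0x11 = 0xA8.
Blocks that differ from the original plaintext: P1.

P1 = 0x22, P2 = 0x98, P3 = 0xA3, P4 = 0xD8, P5 = 0x4F, P6 = 0xA8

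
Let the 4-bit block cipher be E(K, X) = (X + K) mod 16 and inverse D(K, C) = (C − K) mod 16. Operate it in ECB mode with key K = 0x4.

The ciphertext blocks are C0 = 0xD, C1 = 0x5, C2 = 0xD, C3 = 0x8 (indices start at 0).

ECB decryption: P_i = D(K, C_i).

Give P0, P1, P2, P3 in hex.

P0 = 0x9, P1 = 0x1, P2 = 0x9, P3 = 0x4

P0: D(K, 0xD) = 0x9.
P1: D(K, 0x5) = 0x1.
P2: D(K, 0xD) = 0x9.
P3: D(K, 0x8) = 0x4.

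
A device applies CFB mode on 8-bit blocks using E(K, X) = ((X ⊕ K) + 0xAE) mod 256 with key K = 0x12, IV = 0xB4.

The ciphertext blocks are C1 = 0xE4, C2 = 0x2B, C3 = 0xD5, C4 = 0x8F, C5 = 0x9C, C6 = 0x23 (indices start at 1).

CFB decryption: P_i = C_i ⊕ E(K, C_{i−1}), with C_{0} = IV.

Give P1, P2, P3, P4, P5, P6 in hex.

P1: E(K, 0xB4) = 0x54; 0xE4 ⊕ 0x54 = 0xB0.
P2: E(K, 0xE4) = 0xA4; 0x2B ⊕ 0xA4 = 0x8F.
P3: E(K, 0x2B) = 0xE7; 0xD5 ⊕ 0xE7 = 0x32.
P4: E(K, 0xD5) = 0x75; 0x8F ⊕ 0x75 = 0xFA.
P5: E(K, 0x8F) = 0x4B; 0x9C ⊕ 0x4B = 0xD7.
P6: E(K, 0x9C) = 0x3C; 0x23 ⊕ 0x3C = 0x1F.

P1 = 0xB0, P2 = 0x8F, P3 = 0x32, P4 = 0xFA, P5 = 0xD7, P6 = 0x1F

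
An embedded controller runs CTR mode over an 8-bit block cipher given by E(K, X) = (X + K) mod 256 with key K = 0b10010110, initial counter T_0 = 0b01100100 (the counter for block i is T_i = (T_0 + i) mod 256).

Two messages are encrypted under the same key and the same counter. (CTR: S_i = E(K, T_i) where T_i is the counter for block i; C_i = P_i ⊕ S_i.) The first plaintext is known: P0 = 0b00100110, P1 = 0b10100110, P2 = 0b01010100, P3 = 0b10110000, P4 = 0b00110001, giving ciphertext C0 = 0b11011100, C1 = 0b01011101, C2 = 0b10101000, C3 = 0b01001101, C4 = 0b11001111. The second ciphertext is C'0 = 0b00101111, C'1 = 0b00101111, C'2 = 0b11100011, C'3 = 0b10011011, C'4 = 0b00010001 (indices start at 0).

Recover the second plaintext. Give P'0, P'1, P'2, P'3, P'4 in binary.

In CTR with a reused counter, both messages share the same keystream S_i, so C_i ⊕ C'_i = P_i ⊕ P'_i and thus P'_i = P_i ⊕ C_i ⊕ C'_i.
P'0: 0b00100110 ⊕ 0b11011100 ⊕ 0b00101111 = 0b11010101.
P'1: 0b10100110 ⊕ 0b01011101 ⊕ 0b00101111 = 0b11010100.
P'2: 0b01010100 ⊕ 0b10101000 ⊕ 0b11100011 = 0b00011111.
P'3: 0b10110000 ⊕ 0b01001101 ⊕ 0b10011011 = 0b01100110.
P'4: 0b00110001 ⊕ 0b11001111 ⊕ 0b00010001 = 0b11101111.

P'0 = 0b11010101, P'1 = 0b11010100, P'2 = 0b00011111, P'3 = 0b01100110, P'4 = 0b11101111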